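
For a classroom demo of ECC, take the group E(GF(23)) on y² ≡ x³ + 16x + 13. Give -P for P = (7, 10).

(7, 13)

-(7, 10) = (7, -10 mod 23) = (7, 13).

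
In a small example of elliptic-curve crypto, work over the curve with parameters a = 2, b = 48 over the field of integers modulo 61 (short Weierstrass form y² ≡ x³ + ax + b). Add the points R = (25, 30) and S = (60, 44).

(25, 30) + (60, 44). λ = (44 - 30)/(60 - 25) ≡ 14/35 mod 61. 35⁻¹ ≡ 7 (mod 61) since 35·7 = 245 ≡ 1, so λ ≡ 37.
  x = λ² - 25 - 60 = 1369 - 85 ≡ 3; y = λ·(25 - 3) - 30 ≡ 52. → (3, 52)

(3, 52)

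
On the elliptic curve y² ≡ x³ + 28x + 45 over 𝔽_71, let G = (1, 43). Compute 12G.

Repeated addition: build up to 12G.
2G: tangent at (1, 43): λ = (3·1² + 28)/(2·43) ≡ 31/15. 15⁻¹ ≡ 19 (mod 71), so λ ≡ 31·19 ≡ 21.
  x = λ² - 1 - 1 = 441 - 2 ≡ 13; y = λ·(1 - 13) - 43 ≡ 60. → (13, 60)
3G: (13, 60) + (1, 43). λ = (43 - 60)/(1 - 13) ≡ 54/59 mod 71. 59⁻¹ ≡ 65 (mod 71), so λ ≡ 31.
  x = λ² - 13 - 1 = 961 - 14 ≡ 24; y = λ·(13 - 24) - 60 ≡ 25. → (24, 25)
4G: (24, 25) + (1, 43). λ = (43 - 25)/(1 - 24) ≡ 18/48 mod 71. 48⁻¹ ≡ 37 (mod 71), so λ ≡ 27.
  x = λ² - 24 - 1 = 729 - 25 ≡ 65; y = λ·(24 - 65) - 25 ≡ 4. → (65, 4)
5G: (65, 4) + (1, 43). λ = (43 - 4)/(1 - 65) ≡ 39/7 mod 71. 7⁻¹ ≡ 61 (mod 71), so λ ≡ 36.
  x = λ² - 65 - 1 = 1296 - 66 ≡ 23; y = λ·(65 - 23) - 4 ≡ 17. → (23, 17)
6G: (23, 17) + (1, 43). λ = (43 - 17)/(1 - 23) ≡ 26/49 mod 71. 49⁻¹ ≡ 29 (mod 71), so λ ≡ 44.
  x = λ² - 23 - 1 = 1936 - 24 ≡ 66; y = λ·(23 - 66) - 17 ≡ 8. → (66, 8)
7G: (66, 8) + (1, 43). λ = (43 - 8)/(1 - 66) ≡ 35/6 mod 71. 6⁻¹ ≡ 12 (mod 71), so λ ≡ 65.
  x = λ² - 66 - 1 = 4225 - 67 ≡ 40; y = λ·(66 - 40) - 8 ≡ 49. → (40, 49)
8G: (40, 49) + (1, 43). λ = (43 - 49)/(1 - 40) ≡ 65/32 mod 71. 32⁻¹ ≡ 20 (mod 71), so λ ≡ 22.
  x = λ² - 40 - 1 = 484 - 41 ≡ 17; y = λ·(40 - 17) - 49 ≡ 31. → (17, 31)
9G: (17, 31) + (1, 43). λ = (43 - 31)/(1 - 17) ≡ 12/55 mod 71. 55⁻¹ ≡ 31 (mod 71) since 55·31 = 1705 ≡ 1, so λ ≡ 17.
  x = λ² - 17 - 1 = 289 - 18 ≡ 58; y = λ·(17 - 58) - 31 ≡ 53. → (58, 53)
10G: (58, 53) + (1, 43). λ = (43 - 53)/(1 - 58) ≡ 61/14 mod 71. 14⁻¹ ≡ 66 (mod 71) since 14·66 = 924 ≡ 1, so λ ≡ 50.
  x = λ² - 58 - 1 = 2500 - 59 ≡ 27; y = λ·(58 - 27) - 53 ≡ 6. → (27, 6)
11G: (27, 6) + (1, 43). λ = (43 - 6)/(1 - 27) ≡ 37/45 mod 71. 45⁻¹ ≡ 30 (mod 71) since 45·30 = 1350 ≡ 1, so λ ≡ 45.
  x = λ² - 27 - 1 = 2025 - 28 ≡ 9; y = λ·(27 - 9) - 6 ≡ 23. → (9, 23)
12G: (9, 23) + (1, 43). λ = (43 - 23)/(1 - 9) ≡ 20/63 mod 71. 63⁻¹ ≡ 62 (mod 71) since 63·62 = 3906 ≡ 1, so λ ≡ 33.
  x = λ² - 9 - 1 = 1089 - 10 ≡ 14; y = λ·(9 - 14) - 23 ≡ 25. → (14, 25)

(14, 25)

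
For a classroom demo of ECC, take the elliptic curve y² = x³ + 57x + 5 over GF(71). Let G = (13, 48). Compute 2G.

(54, 4)

tangent at (13, 48): λ = (3·13² + 57)/(2·48) ≡ 67/25. 25⁻¹ ≡ 54 (mod 71) since 25·54 = 1350 ≡ 1, so λ ≡ 67·54 ≡ 68.
  x = λ² - 13 - 13 = 4624 - 26 ≡ 54; y = λ·(13 - 54) - 48 ≡ 4. → (54, 4)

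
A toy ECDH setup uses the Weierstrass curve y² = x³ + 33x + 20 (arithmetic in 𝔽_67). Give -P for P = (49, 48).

-(49, 48) = (49, -48 mod 67) = (49, 19).

(49, 19)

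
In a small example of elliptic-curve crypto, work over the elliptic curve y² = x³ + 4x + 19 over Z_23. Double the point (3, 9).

(3, 14)

tangent at (3, 9): λ = (3·3² + 4)/(2·9) ≡ 8/18. 18⁻¹ ≡ 9 (mod 23) since 18·9 = 162 ≡ 1, so λ ≡ 8·9 ≡ 3.
  x = λ² - 3 - 3 = 9 - 6 ≡ 3; y = λ·(3 - 3) - 9 ≡ 14. → (3, 14)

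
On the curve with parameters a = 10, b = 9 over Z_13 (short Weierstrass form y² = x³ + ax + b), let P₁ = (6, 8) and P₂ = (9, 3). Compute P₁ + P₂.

(6, 8) + (9, 3). λ = (3 - 8)/(9 - 6) ≡ 8/3 mod 13. 3⁻¹ ≡ 9 (mod 13), so λ ≡ 7.
  x = λ² - 6 - 9 = 49 - 15 ≡ 8; y = λ·(6 - 8) - 8 ≡ 4. → (8, 4)

(8, 4)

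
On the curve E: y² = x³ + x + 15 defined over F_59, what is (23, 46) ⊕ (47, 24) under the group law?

(5, 26)

(23, 46) + (47, 24). λ = (24 - 46)/(47 - 23) ≡ 37/24 mod 59. 24⁻¹ ≡ 32 (mod 59) since 24·32 = 768 ≡ 1, so λ ≡ 4.
  x = λ² - 23 - 47 = 16 - 70 ≡ 5; y = λ·(23 - 5) - 46 ≡ 26. → (5, 26)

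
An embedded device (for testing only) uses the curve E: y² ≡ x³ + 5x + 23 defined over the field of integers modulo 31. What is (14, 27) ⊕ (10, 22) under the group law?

(14, 27) + (10, 22). λ = (22 - 27)/(10 - 14) ≡ 26/27 mod 31. 27⁻¹ ≡ 23 (mod 31), so λ ≡ 9.
  x = λ² - 14 - 10 = 81 - 24 ≡ 26; y = λ·(14 - 26) - 27 ≡ 20. → (26, 20)

(26, 20)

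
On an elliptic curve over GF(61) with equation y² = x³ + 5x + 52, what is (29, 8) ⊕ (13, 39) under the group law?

(29, 8) + (13, 39). λ = (39 - 8)/(13 - 29) ≡ 31/45 mod 61. 45⁻¹ ≡ 19 (mod 61) since 45·19 = 855 ≡ 1, so λ ≡ 40.
  x = λ² - 29 - 13 = 1600 - 42 ≡ 33; y = λ·(29 - 33) - 8 ≡ 15. → (33, 15)

(33, 15)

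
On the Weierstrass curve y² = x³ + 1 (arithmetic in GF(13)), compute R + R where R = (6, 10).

(0, 12)

tangent at (6, 10): λ = (3·6² + 0)/(2·10) ≡ 4/7. 7⁻¹ ≡ 2 (mod 13), so λ ≡ 4·2 ≡ 8.
  x = λ² - 6 - 6 = 64 - 12 ≡ 0; y = λ·(6 - 0) - 10 ≡ 12. → (0, 12)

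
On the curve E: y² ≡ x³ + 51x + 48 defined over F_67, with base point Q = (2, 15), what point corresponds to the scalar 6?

Repeated addition: build up to 6Q.
2Q: tangent at (2, 15): λ = (3·2² + 51)/(2·15) ≡ 63/30. 30⁻¹ ≡ 38 (mod 67), so λ ≡ 63·38 ≡ 49.
  x = λ² - 2 - 2 = 2401 - 4 ≡ 52; y = λ·(2 - 52) - 15 ≡ 14. → (52, 14)
3Q: (52, 14) + (2, 15). λ = (15 - 14)/(2 - 52) ≡ 1/17 mod 67. 17⁻¹ ≡ 4 (mod 67), so λ ≡ 4.
  x = λ² - 52 - 2 = 16 - 54 ≡ 29; y = λ·(52 - 29) - 14 ≡ 11. → (29, 11)
4Q: (29, 11) + (2, 15). λ = (15 - 11)/(2 - 29) ≡ 4/40 mod 67. 40⁻¹ ≡ 62 (mod 67), so λ ≡ 47.
  x = λ² - 29 - 2 = 2209 - 31 ≡ 34; y = λ·(29 - 34) - 11 ≡ 22. → (34, 22)
5Q: (34, 22) + (2, 15). λ = (15 - 22)/(2 - 34) ≡ 60/35 mod 67. 35⁻¹ ≡ 23 (mod 67), so λ ≡ 40.
  x = λ² - 34 - 2 = 1600 - 36 ≡ 23; y = λ·(34 - 23) - 22 ≡ 16. → (23, 16)
6Q: (23, 16) + (2, 15). λ = (15 - 16)/(2 - 23) ≡ 66/46 mod 67. 46⁻¹ ≡ 51 (mod 67) since 46·51 = 2346 ≡ 1, so λ ≡ 16.
  x = λ² - 23 - 2 = 256 - 25 ≡ 30; y = λ·(23 - 30) - 16 ≡ 6. → (30, 6)

(30, 6)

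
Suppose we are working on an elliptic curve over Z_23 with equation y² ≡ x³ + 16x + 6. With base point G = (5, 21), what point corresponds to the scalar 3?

Repeated addition: build up to 3G.
2G: tangent at (5, 21): λ = (3·5² + 16)/(2·21) ≡ 22/19. 19⁻¹ ≡ 17 (mod 23) since 19·17 = 323 ≡ 1, so λ ≡ 22·17 ≡ 6.
  x = λ² - 5 - 5 = 36 - 10 ≡ 3; y = λ·(5 - 3) - 21 ≡ 14. → (3, 14)
3G: (3, 14) + (5, 21). λ = (21 - 14)/(5 - 3) ≡ 7/2 mod 23. 2⁻¹ ≡ 12 (mod 23) since 2·12 = 24 ≡ 1, so λ ≡ 15.
  x = λ² - 3 - 5 = 225 - 8 ≡ 10; y = λ·(3 - 10) - 14 ≡ 19. → (10, 19)

(10, 19)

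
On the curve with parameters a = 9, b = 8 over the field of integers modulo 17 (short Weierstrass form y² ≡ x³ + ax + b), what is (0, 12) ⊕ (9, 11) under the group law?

(12, 12)

(0, 12) + (9, 11). λ = (11 - 12)/(9 - 0) ≡ 16/9 mod 17. 9⁻¹ ≡ 2 (mod 17) since 9·2 = 18 ≡ 1, so λ ≡ 15.
  x = λ² - 0 - 9 = 225 - 9 ≡ 12; y = λ·(0 - 12) - 12 ≡ 12. → (12, 12)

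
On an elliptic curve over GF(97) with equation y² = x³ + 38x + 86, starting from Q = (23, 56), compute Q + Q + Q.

(75, 40)

Repeated addition: build up to 3Q.
2Q: tangent at (23, 56): λ = (3·23² + 38)/(2·56) ≡ 73/15. 15⁻¹ ≡ 13 (mod 97) since 15·13 = 195 ≡ 1, so λ ≡ 73·13 ≡ 76.
  x = λ² - 23 - 23 = 5776 - 46 ≡ 7; y = λ·(23 - 7) - 56 ≡ 93. → (7, 93)
3Q: (7, 93) + (23, 56). λ = (56 - 93)/(23 - 7) ≡ 60/16 mod 97. 16⁻¹ ≡ 91 (mod 97) since 16·91 = 1456 ≡ 1, so λ ≡ 28.
  x = λ² - 7 - 23 = 784 - 30 ≡ 75; y = λ·(7 - 75) - 93 ≡ 40. → (75, 40)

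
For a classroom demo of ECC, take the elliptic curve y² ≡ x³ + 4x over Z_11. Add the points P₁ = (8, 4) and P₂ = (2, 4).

(1, 7)

(8, 4) + (2, 4). λ = (4 - 4)/(2 - 8) ≡ 0/5 mod 11. 5⁻¹ ≡ 9 (mod 11), so λ ≡ 0.
  x = λ² - 8 - 2 = 0 - 10 ≡ 1; y = λ·(8 - 1) - 4 ≡ 7. → (1, 7)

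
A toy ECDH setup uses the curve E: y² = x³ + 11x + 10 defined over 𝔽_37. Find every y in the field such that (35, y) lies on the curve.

x³ + 11x + 10 = 43270 ≡ 17 (mod 37).
17 is a non-residue mod 37; no y exists.

none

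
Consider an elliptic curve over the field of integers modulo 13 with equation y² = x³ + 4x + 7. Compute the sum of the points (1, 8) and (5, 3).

(11, 11)

(1, 8) + (5, 3). λ = (3 - 8)/(5 - 1) ≡ 8/4 mod 13. 4⁻¹ ≡ 10 (mod 13), so λ ≡ 2.
  x = λ² - 1 - 5 = 4 - 6 ≡ 11; y = λ·(1 - 11) - 8 ≡ 11. → (11, 11)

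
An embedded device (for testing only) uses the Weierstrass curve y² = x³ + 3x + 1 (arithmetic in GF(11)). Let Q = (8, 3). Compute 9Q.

O

Double-and-add on 9 = (1001)₂. Start with Q = (8, 3) for the leading 1-bit.
double: tangent at (8, 3): λ = (3·8² + 3)/(2·3) ≡ 8/6. 6⁻¹ ≡ 2 (mod 11) since 6·2 = 12 ≡ 1, so λ ≡ 8·2 ≡ 5.
  x = λ² - 8 - 8 = 25 - 16 ≡ 9; y = λ·(8 - 9) - 3 ≡ 3. → (9, 3)
double: tangent at (9, 3): λ = (3·9² + 3)/(2·3) ≡ 4/6. 6⁻¹ ≡ 2 (mod 11) since 6·2 = 12 ≡ 1, so λ ≡ 4·2 ≡ 8.
  x = λ² - 9 - 9 = 64 - 18 ≡ 2; y = λ·(9 - 2) - 3 ≡ 9. → (2, 9)
double: tangent at (2, 9): λ = (3·2² + 3)/(2·9) ≡ 4/7. 7⁻¹ ≡ 8 (mod 11) since 7·8 = 56 ≡ 1, so λ ≡ 4·8 ≡ 10.
  x = λ² - 2 - 2 = 100 - 4 ≡ 8; y = λ·(2 - 8) - 9 ≡ 8. → (8, 8)
add Q: (8, 8) + (8, 3): same x and y₁ ≡ -y₂, so the sum is 𝒪.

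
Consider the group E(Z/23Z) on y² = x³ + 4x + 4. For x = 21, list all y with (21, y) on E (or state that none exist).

x³ + 4x + 4 = 9349 ≡ 11 (mod 23).
11 is a non-residue mod 23; no y exists.

none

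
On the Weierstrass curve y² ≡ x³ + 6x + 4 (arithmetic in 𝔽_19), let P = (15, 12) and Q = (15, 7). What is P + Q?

O

The two points share x = 15 and their y-coordinates satisfy 12 + 7 ≡ 0 (mod 19), so they are inverses. Their sum is ∞.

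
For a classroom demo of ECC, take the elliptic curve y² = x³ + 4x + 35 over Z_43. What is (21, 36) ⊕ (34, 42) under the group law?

(21, 36) + (34, 42). λ = (42 - 36)/(34 - 21) ≡ 6/13 mod 43. 13⁻¹ ≡ 10 (mod 43), so λ ≡ 17.
  x = λ² - 21 - 34 = 289 - 55 ≡ 19; y = λ·(21 - 19) - 36 ≡ 41. → (19, 41)

(19, 41)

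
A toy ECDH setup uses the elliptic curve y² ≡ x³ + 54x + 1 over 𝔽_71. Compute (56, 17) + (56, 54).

O

The two points share x = 56 and their y-coordinates satisfy 17 + 54 ≡ 0 (mod 71), so they are inverses. Their sum is ∞.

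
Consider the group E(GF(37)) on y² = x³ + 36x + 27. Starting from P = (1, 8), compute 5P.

Double-and-add on 5 = (101)₂. Start with P = (1, 8) for the leading 1-bit.
double: tangent at (1, 8): λ = (3·1² + 36)/(2·8) ≡ 2/16. 16⁻¹ ≡ 7 (mod 37), so λ ≡ 2·7 ≡ 14.
  x = λ² - 1 - 1 = 196 - 2 ≡ 9; y = λ·(1 - 9) - 8 ≡ 28. → (9, 28)
double: tangent at (9, 28): λ = (3·9² + 36)/(2·28) ≡ 20/19. 19⁻¹ ≡ 2 (mod 37), so λ ≡ 20·2 ≡ 3.
  x = λ² - 9 - 9 = 9 - 18 ≡ 28; y = λ·(9 - 28) - 28 ≡ 26. → (28, 26)
add P: (28, 26) + (1, 8). λ = (8 - 26)/(1 - 28) ≡ 19/10 mod 37. 10⁻¹ ≡ 26 (mod 37) since 10·26 = 260 ≡ 1, so λ ≡ 13.
  x = λ² - 28 - 1 = 169 - 29 ≡ 29; y = λ·(28 - 29) - 26 ≡ 35. → (29, 35)

(29, 35)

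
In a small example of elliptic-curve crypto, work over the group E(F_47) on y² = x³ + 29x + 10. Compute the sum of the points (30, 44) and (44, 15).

(30, 44) + (44, 15). λ = (15 - 44)/(44 - 30) ≡ 18/14 mod 47. 14⁻¹ ≡ 37 (mod 47) since 14·37 = 518 ≡ 1, so λ ≡ 8.
  x = λ² - 30 - 44 = 64 - 74 ≡ 37; y = λ·(30 - 37) - 44 ≡ 41. → (37, 41)

(37, 41)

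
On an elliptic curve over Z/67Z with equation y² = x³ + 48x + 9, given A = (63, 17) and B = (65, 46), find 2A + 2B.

First 2A:
Repeated addition: build up to 2A.
2A: tangent at (63, 17): λ = (3·63² + 48)/(2·17) ≡ 29/34. 34⁻¹ ≡ 2 (mod 67) since 34·2 = 68 ≡ 1, so λ ≡ 29·2 ≡ 58.
  x = λ² - 63 - 63 = 3364 - 126 ≡ 22; y = λ·(63 - 22) - 17 ≡ 16. → (22, 16)
2A = (22, 16).
Next 2B:
Repeated addition: build up to 2B.
2B: tangent at (65, 46): λ = (3·65² + 48)/(2·46) ≡ 60/25. 25⁻¹ ≡ 59 (mod 67), so λ ≡ 60·59 ≡ 56.
  x = λ² - 65 - 65 = 3136 - 130 ≡ 58; y = λ·(65 - 58) - 46 ≡ 11. → (58, 11)
2B = (58, 11).
Finally 2A + 2B:
(22, 16) + (58, 11). λ = (11 - 16)/(58 - 22) ≡ 62/36 mod 67. 36⁻¹ ≡ 54 (mod 67), so λ ≡ 65.
  x = λ² - 22 - 58 = 4225 - 80 ≡ 58; y = λ·(22 - 58) - 16 ≡ 56. → (58, 56)

(58, 56)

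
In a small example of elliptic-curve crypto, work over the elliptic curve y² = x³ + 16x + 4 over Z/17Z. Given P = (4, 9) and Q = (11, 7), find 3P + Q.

First 3P:
Repeated addition: build up to 3P.
2P: tangent at (4, 9): λ = (3·4² + 16)/(2·9) ≡ 13/1. 1⁻¹ ≡ 1 (mod 17) since 1·1 = 1 ≡ 1, so λ ≡ 13·1 ≡ 13.
  x = λ² - 4 - 4 = 169 - 8 ≡ 8; y = λ·(4 - 8) - 9 ≡ 7. → (8, 7)
3P: (8, 7) + (4, 9). λ = (9 - 7)/(4 - 8) ≡ 2/13 mod 17. 13⁻¹ ≡ 4 (mod 17) since 13·4 = 52 ≡ 1, so λ ≡ 8.
  x = λ² - 8 - 4 = 64 - 12 ≡ 1; y = λ·(8 - 1) - 7 ≡ 15. → (1, 15)
3P = (1, 15).
Finally 3P + Q:
(1, 15) + (11, 7). λ = (7 - 15)/(11 - 1) ≡ 9/10 mod 17. 10⁻¹ ≡ 12 (mod 17) since 10·12 = 120 ≡ 1, so λ ≡ 6.
  x = λ² - 1 - 11 = 36 - 12 ≡ 7; y = λ·(1 - 7) - 15 ≡ 0. → (7, 0)

(7, 0)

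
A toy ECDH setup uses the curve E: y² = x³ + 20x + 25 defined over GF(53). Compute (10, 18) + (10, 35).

O

The two points share x = 10 and their y-coordinates satisfy 18 + 35 ≡ 0 (mod 53), so they are inverses. Their sum is O.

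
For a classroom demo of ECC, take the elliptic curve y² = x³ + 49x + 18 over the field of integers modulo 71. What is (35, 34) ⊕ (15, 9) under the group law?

(27, 47)

(35, 34) + (15, 9). λ = (9 - 34)/(15 - 35) ≡ 46/51 mod 71. 51⁻¹ ≡ 39 (mod 71) since 51·39 = 1989 ≡ 1, so λ ≡ 19.
  x = λ² - 35 - 15 = 361 - 50 ≡ 27; y = λ·(35 - 27) - 34 ≡ 47. → (27, 47)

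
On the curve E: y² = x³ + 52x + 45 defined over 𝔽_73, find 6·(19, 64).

Write P = (19, 64).
Double-and-add on 6 = (110)₂. Start with P = (19, 64) for the leading 1-bit.
double: tangent at (19, 64): λ = (3·19² + 52)/(2·64) ≡ 40/55. 55⁻¹ ≡ 4 (mod 73) since 55·4 = 220 ≡ 1, so λ ≡ 40·4 ≡ 14.
  x = λ² - 19 - 19 = 196 - 38 ≡ 12; y = λ·(19 - 12) - 64 ≡ 34. → (12, 34)
add P: (12, 34) + (19, 64). λ = (64 - 34)/(19 - 12) ≡ 30/7 mod 73. 7⁻¹ ≡ 21 (mod 73), so λ ≡ 46.
  x = λ² - 12 - 19 = 2116 - 31 ≡ 41; y = λ·(12 - 41) - 34 ≡ 19. → (41, 19)
double: tangent at (41, 19): λ = (3·41² + 52)/(2·19) ≡ 58/38. 38⁻¹ ≡ 25 (mod 73), so λ ≡ 58·25 ≡ 63.
  x = λ² - 41 - 41 = 3969 - 82 ≡ 18; y = λ·(41 - 18) - 19 ≡ 43. → (18, 43)

(18, 43)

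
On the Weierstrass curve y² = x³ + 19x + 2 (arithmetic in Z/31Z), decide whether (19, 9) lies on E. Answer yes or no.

y² = 9² ≡ 19; x³ + 19x + 2 = 7222 ≡ 30 (mod 31). 19 ≠ 30.

no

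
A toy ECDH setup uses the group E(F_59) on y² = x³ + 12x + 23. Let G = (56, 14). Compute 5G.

(32, 28)

Double-and-add on 5 = (101)₂. Start with G = (56, 14) for the leading 1-bit.
double: tangent at (56, 14): λ = (3·56² + 12)/(2·14) ≡ 39/28. 28⁻¹ ≡ 19 (mod 59), so λ ≡ 39·19 ≡ 33.
  x = λ² - 56 - 56 = 1089 - 112 ≡ 33; y = λ·(56 - 33) - 14 ≡ 37. → (33, 37)
double: tangent at (33, 37): λ = (3·33² + 12)/(2·37) ≡ 34/15. 15⁻¹ ≡ 4 (mod 59), so λ ≡ 34·4 ≡ 18.
  x = λ² - 33 - 33 = 324 - 66 ≡ 22; y = λ·(33 - 22) - 37 ≡ 43. → (22, 43)
add G: (22, 43) + (56, 14). λ = (14 - 43)/(56 - 22) ≡ 30/34 mod 59. 34⁻¹ ≡ 33 (mod 59), so λ ≡ 46.
  x = λ² - 22 - 56 = 2116 - 78 ≡ 32; y = λ·(22 - 32) - 43 ≡ 28. → (32, 28)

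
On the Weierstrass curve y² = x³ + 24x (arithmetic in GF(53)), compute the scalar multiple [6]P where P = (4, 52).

(24, 39)

Double-and-add on 6 = (110)₂. Start with P = (4, 52) for the leading 1-bit.
double: tangent at (4, 52): λ = (3·4² + 24)/(2·52) ≡ 19/51. 51⁻¹ ≡ 26 (mod 53), so λ ≡ 19·26 ≡ 17.
  x = λ² - 4 - 4 = 289 - 8 ≡ 16; y = λ·(4 - 16) - 52 ≡ 9. → (16, 9)
add P: (16, 9) + (4, 52). λ = (52 - 9)/(4 - 16) ≡ 43/41 mod 53. 41⁻¹ ≡ 22 (mod 53) since 41·22 = 902 ≡ 1, so λ ≡ 45.
  x = λ² - 16 - 4 = 2025 - 20 ≡ 44; y = λ·(16 - 44) - 9 ≡ 3. → (44, 3)
double: tangent at (44, 3): λ = (3·44² + 24)/(2·3) ≡ 2/6. 6⁻¹ ≡ 9 (mod 53), so λ ≡ 2·9 ≡ 18.
  x = λ² - 44 - 44 = 324 - 88 ≡ 24; y = λ·(44 - 24) - 3 ≡ 39. → (24, 39)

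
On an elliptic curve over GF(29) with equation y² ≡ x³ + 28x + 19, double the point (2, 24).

(12, 16)

tangent at (2, 24): λ = (3·2² + 28)/(2·24) ≡ 11/19. 19⁻¹ ≡ 26 (mod 29), so λ ≡ 11·26 ≡ 25.
  x = λ² - 2 - 2 = 625 - 4 ≡ 12; y = λ·(2 - 12) - 24 ≡ 16. → (12, 16)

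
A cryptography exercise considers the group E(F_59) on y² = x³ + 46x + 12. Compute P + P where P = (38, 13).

(8, 19)

tangent at (38, 13): λ = (3·38² + 46)/(2·13) ≡ 12/26. 26⁻¹ ≡ 25 (mod 59), so λ ≡ 12·25 ≡ 5.
  x = λ² - 38 - 38 = 25 - 76 ≡ 8; y = λ·(38 - 8) - 13 ≡ 19. → (8, 19)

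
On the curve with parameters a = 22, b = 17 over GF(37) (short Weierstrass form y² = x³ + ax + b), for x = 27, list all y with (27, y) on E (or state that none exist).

x³ + 22x + 17 = 20294 ≡ 18 (mod 37).
18 is a non-residue mod 37; no y exists.

none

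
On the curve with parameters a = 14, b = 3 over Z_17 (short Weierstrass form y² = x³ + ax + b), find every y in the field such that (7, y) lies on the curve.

x³ + 14x + 3 = 444 ≡ 2 (mod 17).
Square roots of 2 mod 17: 6 and 11 (since 6² = 36 ≡ 2).

6, 11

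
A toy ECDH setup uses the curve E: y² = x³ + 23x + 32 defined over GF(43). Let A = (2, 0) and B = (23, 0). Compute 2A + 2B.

O

First 2A:
Repeated addition: build up to 2A.
2A: (2, 0) + (2, 0): same x and y₁ ≡ -y₂, so the sum is O.
2A = O.
Next 2B:
Repeated addition: build up to 2B.
2B: (23, 0) + (23, 0): same x and y₁ ≡ -y₂, so the sum is O.
2B = O.
Finally 2A + 2B:
O + O = O (identity).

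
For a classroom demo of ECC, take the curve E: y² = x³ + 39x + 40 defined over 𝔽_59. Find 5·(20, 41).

(14, 47)

Write Q = (20, 41).
Repeated addition: build up to 5Q.
2Q: tangent at (20, 41): λ = (3·20² + 39)/(2·41) ≡ 0/23. 23⁻¹ ≡ 18 (mod 59), so λ ≡ 0·18 ≡ 0.
  x = λ² - 20 - 20 = 0 - 40 ≡ 19; y = λ·(20 - 19) - 41 ≡ 18. → (19, 18)
3Q: (19, 18) + (20, 41). λ = (41 - 18)/(20 - 19) ≡ 23/1 mod 59. 1⁻¹ ≡ 1 (mod 59), so λ ≡ 23.
  x = λ² - 19 - 20 = 529 - 39 ≡ 18; y = λ·(19 - 18) - 18 ≡ 5. → (18, 5)
4Q: (18, 5) + (20, 41). λ = (41 - 5)/(20 - 18) ≡ 36/2 mod 59. 2⁻¹ ≡ 30 (mod 59), so λ ≡ 18.
  x = λ² - 18 - 20 = 324 - 38 ≡ 50; y = λ·(18 - 50) - 5 ≡ 9. → (50, 9)
5Q: (50, 9) + (20, 41). λ = (41 - 9)/(20 - 50) ≡ 32/29 mod 59. 29⁻¹ ≡ 57 (mod 59), so λ ≡ 54.
  x = λ² - 50 - 20 = 2916 - 70 ≡ 14; y = λ·(50 - 14) - 9 ≡ 47. → (14, 47)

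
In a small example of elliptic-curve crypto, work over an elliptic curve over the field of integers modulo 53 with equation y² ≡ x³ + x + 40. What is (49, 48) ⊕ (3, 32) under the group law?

(43, 14)

(49, 48) + (3, 32). λ = (32 - 48)/(3 - 49) ≡ 37/7 mod 53. 7⁻¹ ≡ 38 (mod 53), so λ ≡ 28.
  x = λ² - 49 - 3 = 784 - 52 ≡ 43; y = λ·(49 - 43) - 48 ≡ 14. → (43, 14)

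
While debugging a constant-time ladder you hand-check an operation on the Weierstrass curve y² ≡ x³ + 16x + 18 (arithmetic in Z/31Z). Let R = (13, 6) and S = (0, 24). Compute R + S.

(19, 19)

(13, 6) + (0, 24). λ = (24 - 6)/(0 - 13) ≡ 18/18 mod 31. 18⁻¹ ≡ 19 (mod 31), so λ ≡ 1.
  x = λ² - 13 - 0 = 1 - 13 ≡ 19; y = λ·(13 - 19) - 6 ≡ 19. → (19, 19)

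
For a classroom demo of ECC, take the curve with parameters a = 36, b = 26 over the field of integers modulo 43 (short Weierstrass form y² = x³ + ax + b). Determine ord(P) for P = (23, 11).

9

2P: tangent at (23, 11): λ = (3·23² + 36)/(2·11) ≡ 32/22. 22⁻¹ ≡ 2 (mod 43) since 22·2 = 44 ≡ 1, so λ ≡ 32·2 ≡ 21.
  x = λ² - 23 - 23 = 441 - 46 ≡ 8; y = λ·(23 - 8) - 11 ≡ 3. → (8, 3)
3P: (8, 3) + (23, 11). λ = (11 - 3)/(23 - 8) ≡ 8/15 mod 43. 15⁻¹ ≡ 23 (mod 43), so λ ≡ 12.
  x = λ² - 8 - 23 = 144 - 31 ≡ 27; y = λ·(8 - 27) - 3 ≡ 27. → (27, 27)
4P: (27, 27) + (23, 11). λ = (11 - 27)/(23 - 27) ≡ 27/39 mod 43. 39⁻¹ ≡ 32 (mod 43) since 39·32 = 1248 ≡ 1, so λ ≡ 4.
  x = λ² - 27 - 23 = 16 - 50 ≡ 9; y = λ·(27 - 9) - 27 ≡ 2. → (9, 2)
5P: (9, 2) + (23, 11). λ = (11 - 2)/(23 - 9) ≡ 9/14 mod 43. 14⁻¹ ≡ 40 (mod 43), so λ ≡ 16.
  x = λ² - 9 - 23 = 256 - 32 ≡ 9; y = λ·(9 - 9) - 2 ≡ 41. → (9, 41)
6P: (9, 41) + (23, 11). λ = (11 - 41)/(23 - 9) ≡ 13/14 mod 43. 14⁻¹ ≡ 40 (mod 43), so λ ≡ 4.
  x = λ² - 9 - 23 = 16 - 32 ≡ 27; y = λ·(9 - 27) - 41 ≡ 16. → (27, 16)
7P: (27, 16) + (23, 11). λ = (11 - 16)/(23 - 27) ≡ 38/39 mod 43. 39⁻¹ ≡ 32 (mod 43), so λ ≡ 12.
  x = λ² - 27 - 23 = 144 - 50 ≡ 8; y = λ·(27 - 8) - 16 ≡ 40. → (8, 40)
8P: (8, 40) + (23, 11). λ = (11 - 40)/(23 - 8) ≡ 14/15 mod 43. 15⁻¹ ≡ 23 (mod 43) since 15·23 = 345 ≡ 1, so λ ≡ 21.
  x = λ² - 8 - 23 = 441 - 31 ≡ 23; y = λ·(8 - 23) - 40 ≡ 32. → (23, 32)
9P: (23, 32) + (23, 11): same x and y₁ ≡ -y₂, so the sum is 𝒪.
9P = 𝒪, so the order is 9.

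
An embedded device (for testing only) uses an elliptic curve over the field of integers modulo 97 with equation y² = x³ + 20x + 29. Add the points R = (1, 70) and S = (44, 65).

(1, 70) + (44, 65). λ = (65 - 70)/(44 - 1) ≡ 92/43 mod 97. 43⁻¹ ≡ 88 (mod 97), so λ ≡ 45.
  x = λ² - 1 - 44 = 2025 - 45 ≡ 40; y = λ·(1 - 40) - 70 ≡ 18. → (40, 18)

(40, 18)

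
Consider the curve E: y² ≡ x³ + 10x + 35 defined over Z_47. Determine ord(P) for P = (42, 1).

2P: tangent at (42, 1): λ = (3·42² + 10)/(2·1) ≡ 38/2. 2⁻¹ ≡ 24 (mod 47), so λ ≡ 38·24 ≡ 19.
  x = λ² - 42 - 42 = 361 - 84 ≡ 42; y = λ·(42 - 42) - 1 ≡ 46. → (42, 46)
3P: (42, 46) + (42, 1): same x and y₁ ≡ -y₂, so the sum is 𝒪.
3P = 𝒪, so the order is 3.

3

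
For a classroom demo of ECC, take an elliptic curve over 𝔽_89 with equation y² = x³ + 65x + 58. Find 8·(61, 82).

Write G = (61, 82).
Repeated addition: build up to 8G.
2G: tangent at (61, 82): λ = (3·61² + 65)/(2·82) ≡ 14/75. 75⁻¹ ≡ 19 (mod 89) since 75·19 = 1425 ≡ 1, so λ ≡ 14·19 ≡ 88.
  x = λ² - 61 - 61 = 7744 - 122 ≡ 57; y = λ·(61 - 57) - 82 ≡ 3. → (57, 3)
3G: (57, 3) + (61, 82). λ = (82 - 3)/(61 - 57) ≡ 79/4 mod 89. 4⁻¹ ≡ 67 (mod 89) since 4·67 = 268 ≡ 1, so λ ≡ 42.
  x = λ² - 57 - 61 = 1764 - 118 ≡ 44; y = λ·(57 - 44) - 3 ≡ 9. → (44, 9)
4G: (44, 9) + (61, 82). λ = (82 - 9)/(61 - 44) ≡ 73/17 mod 89. 17⁻¹ ≡ 21 (mod 89) since 17·21 = 357 ≡ 1, so λ ≡ 20.
  x = λ² - 44 - 61 = 400 - 105 ≡ 28; y = λ·(44 - 28) - 9 ≡ 44. → (28, 44)
5G: (28, 44) + (61, 82). λ = (82 - 44)/(61 - 28) ≡ 38/33 mod 89. 33⁻¹ ≡ 27 (mod 89), so λ ≡ 47.
  x = λ² - 28 - 61 = 2209 - 89 ≡ 73; y = λ·(28 - 73) - 44 ≡ 66. → (73, 66)
6G: (73, 66) + (61, 82). λ = (82 - 66)/(61 - 73) ≡ 16/77 mod 89. 77⁻¹ ≡ 37 (mod 89), so λ ≡ 58.
  x = λ² - 73 - 61 = 3364 - 134 ≡ 26; y = λ·(73 - 26) - 66 ≡ 79. → (26, 79)
7G: (26, 79) + (61, 82). λ = (82 - 79)/(61 - 26) ≡ 3/35 mod 89. 35⁻¹ ≡ 28 (mod 89), so λ ≡ 84.
  x = λ² - 26 - 61 = 7056 - 87 ≡ 27; y = λ·(26 - 27) - 79 ≡ 15. → (27, 15)
8G: (27, 15) + (61, 82). λ = (82 - 15)/(61 - 27) ≡ 67/34 mod 89. 34⁻¹ ≡ 55 (mod 89) since 34·55 = 1870 ≡ 1, so λ ≡ 36.
  x = λ² - 27 - 61 = 1296 - 88 ≡ 51; y = λ·(27 - 51) - 15 ≡ 11. → (51, 11)

(51, 11)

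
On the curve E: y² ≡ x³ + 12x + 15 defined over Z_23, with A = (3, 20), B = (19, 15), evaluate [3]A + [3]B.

First 3A:
Repeated addition: build up to 3A.
2A: tangent at (3, 20): λ = (3·3² + 12)/(2·20) ≡ 16/17. 17⁻¹ ≡ 19 (mod 23) since 17·19 = 323 ≡ 1, so λ ≡ 16·19 ≡ 5.
  x = λ² - 3 - 3 = 25 - 6 ≡ 19; y = λ·(3 - 19) - 20 ≡ 15. → (19, 15)
3A: (19, 15) + (3, 20). λ = (20 - 15)/(3 - 19) ≡ 5/7 mod 23. 7⁻¹ ≡ 10 (mod 23), so λ ≡ 4.
  x = λ² - 19 - 3 = 16 - 22 ≡ 17; y = λ·(19 - 17) - 15 ≡ 16. → (17, 16)
3A = (17, 16).
Next 3B:
Repeated addition: build up to 3B.
2B: tangent at (19, 15): λ = (3·19² + 12)/(2·15) ≡ 14/7. 7⁻¹ ≡ 10 (mod 23), so λ ≡ 14·10 ≡ 2.
  x = λ² - 19 - 19 = 4 - 38 ≡ 12; y = λ·(19 - 12) - 15 ≡ 22. → (12, 22)
3B: (12, 22) + (19, 15). λ = (15 - 22)/(19 - 12) ≡ 16/7 mod 23. 7⁻¹ ≡ 10 (mod 23) since 7·10 = 70 ≡ 1, so λ ≡ 22.
  x = λ² - 12 - 19 = 484 - 31 ≡ 16; y = λ·(12 - 16) - 22 ≡ 5. → (16, 5)
3B = (16, 5).
Finally 3A + 3B:
(17, 16) + (16, 5). λ = (5 - 16)/(16 - 17) ≡ 12/22 mod 23. 22⁻¹ ≡ 22 (mod 23) since 22·22 = 484 ≡ 1, so λ ≡ 11.
  x = λ² - 17 - 16 = 121 - 33 ≡ 19; y = λ·(17 - 19) - 16 ≡ 8. → (19, 8)

(19, 8)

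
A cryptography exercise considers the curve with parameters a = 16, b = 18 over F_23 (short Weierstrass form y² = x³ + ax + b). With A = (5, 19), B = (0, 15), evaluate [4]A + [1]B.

(3, 22)

First 4A:
Repeated addition: build up to 4A.
2A: tangent at (5, 19): λ = (3·5² + 16)/(2·19) ≡ 22/15. 15⁻¹ ≡ 20 (mod 23), so λ ≡ 22·20 ≡ 3.
  x = λ² - 5 - 5 = 9 - 10 ≡ 22; y = λ·(5 - 22) - 19 ≡ 22. → (22, 22)
3A: (22, 22) + (5, 19). λ = (19 - 22)/(5 - 22) ≡ 20/6 mod 23. 6⁻¹ ≡ 4 (mod 23) since 6·4 = 24 ≡ 1, so λ ≡ 11.
  x = λ² - 22 - 5 = 121 - 27 ≡ 2; y = λ·(22 - 2) - 22 ≡ 14. → (2, 14)
4A: (2, 14) + (5, 19). λ = (19 - 14)/(5 - 2) ≡ 5/3 mod 23. 3⁻¹ ≡ 8 (mod 23), so λ ≡ 17.
  x = λ² - 2 - 5 = 289 - 7 ≡ 6; y = λ·(2 - 6) - 14 ≡ 10. → (6, 10)
4A = (6, 10).
Finally 4A + B:
(6, 10) + (0, 15). λ = (15 - 10)/(0 - 6) ≡ 5/17 mod 23. 17⁻¹ ≡ 19 (mod 23) since 17·19 = 323 ≡ 1, so λ ≡ 3.
  x = λ² - 6 - 0 = 9 - 6 ≡ 3; y = λ·(6 - 3) - 10 ≡ 22. → (3, 22)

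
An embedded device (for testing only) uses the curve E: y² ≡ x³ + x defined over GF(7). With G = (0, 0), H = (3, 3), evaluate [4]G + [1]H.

First 4G:
Double-and-add on 4 = (100)₂. Start with G = (0, 0) for the leading 1-bit.
double: (0, 0) + (0, 0): same x and y₁ ≡ -y₂, so the sum is the point at infinity.
double: the point at infinity + the point at infinity = the point at infinity (identity).
4G = the point at infinity.
Finally 4G + H:
the point at infinity + (3, 3) = (3, 3) (identity).

(3, 3)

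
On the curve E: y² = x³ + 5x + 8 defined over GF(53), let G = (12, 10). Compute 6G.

(14, 38)

Repeated addition: build up to 6G.
2G: tangent at (12, 10): λ = (3·12² + 5)/(2·10) ≡ 13/20. 20⁻¹ ≡ 8 (mod 53), so λ ≡ 13·8 ≡ 51.
  x = λ² - 12 - 12 = 2601 - 24 ≡ 33; y = λ·(12 - 33) - 10 ≡ 32. → (33, 32)
3G: (33, 32) + (12, 10). λ = (10 - 32)/(12 - 33) ≡ 31/32 mod 53. 32⁻¹ ≡ 5 (mod 53) since 32·5 = 160 ≡ 1, so λ ≡ 49.
  x = λ² - 33 - 12 = 2401 - 45 ≡ 24; y = λ·(33 - 24) - 32 ≡ 38. → (24, 38)
4G: (24, 38) + (12, 10). λ = (10 - 38)/(12 - 24) ≡ 25/41 mod 53. 41⁻¹ ≡ 22 (mod 53), so λ ≡ 20.
  x = λ² - 24 - 12 = 400 - 36 ≡ 46; y = λ·(24 - 46) - 38 ≡ 52. → (46, 52)
5G: (46, 52) + (12, 10). λ = (10 - 52)/(12 - 46) ≡ 11/19 mod 53. 19⁻¹ ≡ 14 (mod 53) since 19·14 = 266 ≡ 1, so λ ≡ 48.
  x = λ² - 46 - 12 = 2304 - 58 ≡ 20; y = λ·(46 - 20) - 52 ≡ 30. → (20, 30)
6G: (20, 30) + (12, 10). λ = (10 - 30)/(12 - 20) ≡ 33/45 mod 53. 45⁻¹ ≡ 33 (mod 53), so λ ≡ 29.
  x = λ² - 20 - 12 = 841 - 32 ≡ 14; y = λ·(20 - 14) - 30 ≡ 38. → (14, 38)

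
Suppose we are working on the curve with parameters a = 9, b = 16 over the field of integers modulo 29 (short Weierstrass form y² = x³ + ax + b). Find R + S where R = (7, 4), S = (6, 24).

(10, 27)

(7, 4) + (6, 24). λ = (24 - 4)/(6 - 7) ≡ 20/28 mod 29. 28⁻¹ ≡ 28 (mod 29) since 28·28 = 784 ≡ 1, so λ ≡ 9.
  x = λ² - 7 - 6 = 81 - 13 ≡ 10; y = λ·(7 - 10) - 4 ≡ 27. → (10, 27)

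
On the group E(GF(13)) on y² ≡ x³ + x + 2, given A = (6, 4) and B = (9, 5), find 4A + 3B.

(9, 8)

First 4A:
Double-and-add on 4 = (100)₂. Start with A = (6, 4) for the leading 1-bit.
double: tangent at (6, 4): λ = (3·6² + 1)/(2·4) ≡ 5/8. 8⁻¹ ≡ 5 (mod 13), so λ ≡ 5·5 ≡ 12.
  x = λ² - 6 - 6 = 144 - 12 ≡ 2; y = λ·(6 - 2) - 4 ≡ 5. → (2, 5)
double: tangent at (2, 5): λ = (3·2² + 1)/(2·5) ≡ 0/10. 10⁻¹ ≡ 4 (mod 13), so λ ≡ 0·4 ≡ 0.
  x = λ² - 2 - 2 = 0 - 4 ≡ 9; y = λ·(2 - 9) - 5 ≡ 8. → (9, 8)
4A = (9, 8).
Next 3B:
Repeated addition: build up to 3B.
2B: tangent at (9, 5): λ = (3·9² + 1)/(2·5) ≡ 10/10. 10⁻¹ ≡ 4 (mod 13) since 10·4 = 40 ≡ 1, so λ ≡ 10·4 ≡ 1.
  x = λ² - 9 - 9 = 1 - 18 ≡ 9; y = λ·(9 - 9) - 5 ≡ 8. → (9, 8)
3B: (9, 8) + (9, 5): same x and y₁ ≡ -y₂, so the sum is ∞.
3B = ∞.
Finally 4A + 3B:
(9, 8) + ∞ = (9, 8) (identity).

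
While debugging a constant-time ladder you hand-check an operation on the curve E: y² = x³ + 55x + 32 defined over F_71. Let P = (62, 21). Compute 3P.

(33, 15)

Repeated addition: build up to 3P.
2P: tangent at (62, 21): λ = (3·62² + 55)/(2·21) ≡ 14/42. 42⁻¹ ≡ 22 (mod 71), so λ ≡ 14·22 ≡ 24.
  x = λ² - 62 - 62 = 576 - 124 ≡ 26; y = λ·(62 - 26) - 21 ≡ 62. → (26, 62)
3P: (26, 62) + (62, 21). λ = (21 - 62)/(62 - 26) ≡ 30/36 mod 71. 36⁻¹ ≡ 2 (mod 71) since 36·2 = 72 ≡ 1, so λ ≡ 60.
  x = λ² - 26 - 62 = 3600 - 88 ≡ 33; y = λ·(26 - 33) - 62 ≡ 15. → (33, 15)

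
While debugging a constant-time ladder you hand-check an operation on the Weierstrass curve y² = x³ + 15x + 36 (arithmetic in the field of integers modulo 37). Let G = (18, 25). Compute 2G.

tangent at (18, 25): λ = (3·18² + 15)/(2·25) ≡ 25/13. 13⁻¹ ≡ 20 (mod 37), so λ ≡ 25·20 ≡ 19.
  x = λ² - 18 - 18 = 361 - 36 ≡ 29; y = λ·(18 - 29) - 25 ≡ 25. → (29, 25)

(29, 25)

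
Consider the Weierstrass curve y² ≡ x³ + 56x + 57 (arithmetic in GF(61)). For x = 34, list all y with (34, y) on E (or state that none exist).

none

x³ + 56x + 57 = 41265 ≡ 29 (mod 61).
29 is a non-residue mod 61; no y exists.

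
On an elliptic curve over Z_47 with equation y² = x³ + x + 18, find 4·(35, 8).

(34, 8)

Write Q = (35, 8).
Double-and-add on 4 = (100)₂. Start with Q = (35, 8) for the leading 1-bit.
double: tangent at (35, 8): λ = (3·35² + 1)/(2·8) ≡ 10/16. 16⁻¹ ≡ 3 (mod 47), so λ ≡ 10·3 ≡ 30.
  x = λ² - 35 - 35 = 900 - 70 ≡ 31; y = λ·(35 - 31) - 8 ≡ 18. → (31, 18)
double: tangent at (31, 18): λ = (3·31² + 1)/(2·18) ≡ 17/36. 36⁻¹ ≡ 17 (mod 47) since 36·17 = 612 ≡ 1, so λ ≡ 17·17 ≡ 7.
  x = λ² - 31 - 31 = 49 - 62 ≡ 34; y = λ·(31 - 34) - 18 ≡ 8. → (34, 8)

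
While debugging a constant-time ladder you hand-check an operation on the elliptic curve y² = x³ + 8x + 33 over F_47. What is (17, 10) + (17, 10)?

(3, 15)

tangent at (17, 10): λ = (3·17² + 8)/(2·10) ≡ 29/20. 20⁻¹ ≡ 40 (mod 47), so λ ≡ 29·40 ≡ 32.
  x = λ² - 17 - 17 = 1024 - 34 ≡ 3; y = λ·(17 - 3) - 10 ≡ 15. → (3, 15)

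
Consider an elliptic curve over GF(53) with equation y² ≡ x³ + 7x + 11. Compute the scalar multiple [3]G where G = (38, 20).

(21, 12)

Repeated addition: build up to 3G.
2G: tangent at (38, 20): λ = (3·38² + 7)/(2·20) ≡ 46/40. 40⁻¹ ≡ 4 (mod 53) since 40·4 = 160 ≡ 1, so λ ≡ 46·4 ≡ 25.
  x = λ² - 38 - 38 = 625 - 76 ≡ 19; y = λ·(38 - 19) - 20 ≡ 31. → (19, 31)
3G: (19, 31) + (38, 20). λ = (20 - 31)/(38 - 19) ≡ 42/19 mod 53. 19⁻¹ ≡ 14 (mod 53) since 19·14 = 266 ≡ 1, so λ ≡ 5.
  x = λ² - 19 - 38 = 25 - 57 ≡ 21; y = λ·(19 - 21) - 31 ≡ 12. → (21, 12)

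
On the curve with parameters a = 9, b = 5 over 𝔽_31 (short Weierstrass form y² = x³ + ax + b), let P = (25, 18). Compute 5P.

(0, 25)

Double-and-add on 5 = (101)₂. Start with P = (25, 18) for the leading 1-bit.
double: tangent at (25, 18): λ = (3·25² + 9)/(2·18) ≡ 24/5. 5⁻¹ ≡ 25 (mod 31), so λ ≡ 24·25 ≡ 11.
  x = λ² - 25 - 25 = 121 - 50 ≡ 9; y = λ·(25 - 9) - 18 ≡ 3. → (9, 3)
double: tangent at (9, 3): λ = (3·9² + 9)/(2·3) ≡ 4/6. 6⁻¹ ≡ 26 (mod 31), so λ ≡ 4·26 ≡ 11.
  x = λ² - 9 - 9 = 121 - 18 ≡ 10; y = λ·(9 - 10) - 3 ≡ 17. → (10, 17)
add P: (10, 17) + (25, 18). λ = (18 - 17)/(25 - 10) ≡ 1/15 mod 31. 15⁻¹ ≡ 29 (mod 31) since 15·29 = 435 ≡ 1, so λ ≡ 29.
  x = λ² - 10 - 25 = 841 - 35 ≡ 0; y = λ·(10 - 0) - 17 ≡ 25. → (0, 25)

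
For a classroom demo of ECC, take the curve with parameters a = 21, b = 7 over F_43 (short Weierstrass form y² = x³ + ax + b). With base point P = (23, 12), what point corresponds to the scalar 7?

(7, 29)

Double-and-add on 7 = (111)₂. Start with P = (23, 12) for the leading 1-bit.
double: tangent at (23, 12): λ = (3·23² + 21)/(2·12) ≡ 17/24. 24⁻¹ ≡ 9 (mod 43), so λ ≡ 17·9 ≡ 24.
  x = λ² - 23 - 23 = 576 - 46 ≡ 14; y = λ·(23 - 14) - 12 ≡ 32. → (14, 32)
add P: (14, 32) + (23, 12). λ = (12 - 32)/(23 - 14) ≡ 23/9 mod 43. 9⁻¹ ≡ 24 (mod 43) since 9·24 = 216 ≡ 1, so λ ≡ 36.
  x = λ² - 14 - 23 = 1296 - 37 ≡ 12; y = λ·(14 - 12) - 32 ≡ 40. → (12, 40)
double: tangent at (12, 40): λ = (3·12² + 21)/(2·40) ≡ 23/37. 37⁻¹ ≡ 7 (mod 43) since 37·7 = 259 ≡ 1, so λ ≡ 23·7 ≡ 32.
  x = λ² - 12 - 12 = 1024 - 24 ≡ 11; y = λ·(12 - 11) - 40 ≡ 35. → (11, 35)
add P: (11, 35) + (23, 12). λ = (12 - 35)/(23 - 11) ≡ 20/12 mod 43. 12⁻¹ ≡ 18 (mod 43) since 12·18 = 216 ≡ 1, so λ ≡ 16.
  x = λ² - 11 - 23 = 256 - 34 ≡ 7; y = λ·(11 - 7) - 35 ≡ 29. → (7, 29)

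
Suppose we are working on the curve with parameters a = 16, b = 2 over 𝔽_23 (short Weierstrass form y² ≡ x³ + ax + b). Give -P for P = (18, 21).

(18, 2)

-(18, 21) = (18, -21 mod 23) = (18, 2).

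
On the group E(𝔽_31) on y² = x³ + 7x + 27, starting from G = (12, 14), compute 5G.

(16, 22)

Repeated addition: build up to 5G.
2G: tangent at (12, 14): λ = (3·12² + 7)/(2·14) ≡ 5/28. 28⁻¹ ≡ 10 (mod 31), so λ ≡ 5·10 ≡ 19.
  x = λ² - 12 - 12 = 361 - 24 ≡ 27; y = λ·(12 - 27) - 14 ≡ 11. → (27, 11)
3G: (27, 11) + (12, 14). λ = (14 - 11)/(12 - 27) ≡ 3/16 mod 31. 16⁻¹ ≡ 2 (mod 31), so λ ≡ 6.
  x = λ² - 27 - 12 = 36 - 39 ≡ 28; y = λ·(27 - 28) - 11 ≡ 14. → (28, 14)
4G: (28, 14) + (12, 14). λ = (14 - 14)/(12 - 28) ≡ 0/15 mod 31. 15⁻¹ ≡ 29 (mod 31) since 15·29 = 435 ≡ 1, so λ ≡ 0.
  x = λ² - 28 - 12 = 0 - 40 ≡ 22; y = λ·(28 - 22) - 14 ≡ 17. → (22, 17)
5G: (22, 17) + (12, 14). λ = (14 - 17)/(12 - 22) ≡ 28/21 mod 31. 21⁻¹ ≡ 3 (mod 31), so λ ≡ 22.
  x = λ² - 22 - 12 = 484 - 34 ≡ 16; y = λ·(22 - 16) - 17 ≡ 22. → (16, 22)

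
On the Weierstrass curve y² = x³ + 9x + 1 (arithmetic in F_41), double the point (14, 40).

tangent at (14, 40): λ = (3·14² + 9)/(2·40) ≡ 23/39. 39⁻¹ ≡ 20 (mod 41), so λ ≡ 23·20 ≡ 9.
  x = λ² - 14 - 14 = 81 - 28 ≡ 12; y = λ·(14 - 12) - 40 ≡ 19. → (12, 19)

(12, 19)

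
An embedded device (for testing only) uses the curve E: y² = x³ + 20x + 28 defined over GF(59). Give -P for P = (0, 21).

-(0, 21) = (0, -21 mod 59) = (0, 38).

(0, 38)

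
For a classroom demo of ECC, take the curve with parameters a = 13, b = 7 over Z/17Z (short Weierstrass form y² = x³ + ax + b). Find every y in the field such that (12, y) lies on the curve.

x³ + 13x + 7 = 1891 ≡ 4 (mod 17).
Square roots of 4 mod 17: 2 and 15 (since 2² = 4 ≡ 4).

2, 15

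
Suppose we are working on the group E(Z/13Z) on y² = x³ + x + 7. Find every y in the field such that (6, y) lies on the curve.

x³ + 1x + 7 = 229 ≡ 8 (mod 13).
8 is a non-residue mod 13; no y exists.

none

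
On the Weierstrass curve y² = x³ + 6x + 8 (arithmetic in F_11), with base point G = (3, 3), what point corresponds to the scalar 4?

(10, 10)

Repeated addition: build up to 4G.
2G: tangent at (3, 3): λ = (3·3² + 6)/(2·3) ≡ 0/6. 6⁻¹ ≡ 2 (mod 11), so λ ≡ 0·2 ≡ 0.
  x = λ² - 3 - 3 = 0 - 6 ≡ 5; y = λ·(3 - 5) - 3 ≡ 8. → (5, 8)
3G: (5, 8) + (3, 3). λ = (3 - 8)/(3 - 5) ≡ 6/9 mod 11. 9⁻¹ ≡ 5 (mod 11) since 9·5 = 45 ≡ 1, so λ ≡ 8.
  x = λ² - 5 - 3 = 64 - 8 ≡ 1; y = λ·(5 - 1) - 8 ≡ 2. → (1, 2)
4G: (1, 2) + (3, 3). λ = (3 - 2)/(3 - 1) ≡ 1/2 mod 11. 2⁻¹ ≡ 6 (mod 11), so λ ≡ 6.
  x = λ² - 1 - 3 = 36 - 4 ≡ 10; y = λ·(1 - 10) - 2 ≡ 10. → (10, 10)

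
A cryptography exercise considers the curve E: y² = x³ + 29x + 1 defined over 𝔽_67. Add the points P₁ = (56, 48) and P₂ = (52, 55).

(56, 48) + (52, 55). λ = (55 - 48)/(52 - 56) ≡ 7/63 mod 67. 63⁻¹ ≡ 50 (mod 67) since 63·50 = 3150 ≡ 1, so λ ≡ 15.
  x = λ² - 56 - 52 = 225 - 108 ≡ 50; y = λ·(56 - 50) - 48 ≡ 42. → (50, 42)

(50, 42)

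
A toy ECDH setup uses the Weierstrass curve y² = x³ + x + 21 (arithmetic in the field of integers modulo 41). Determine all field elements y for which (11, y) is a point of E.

x³ + 1x + 21 = 1363 ≡ 10 (mod 41).
Square roots of 10 mod 41: 16 and 25 (since 16² = 256 ≡ 10).

16, 25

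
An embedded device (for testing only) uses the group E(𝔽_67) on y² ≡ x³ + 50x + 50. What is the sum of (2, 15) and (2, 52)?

O

The two points share x = 2 and their y-coordinates satisfy 15 + 52 ≡ 0 (mod 67), so they are inverses. Their sum is O.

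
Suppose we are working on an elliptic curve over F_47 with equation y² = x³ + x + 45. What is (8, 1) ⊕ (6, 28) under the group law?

(39, 18)

(8, 1) + (6, 28). λ = (28 - 1)/(6 - 8) ≡ 27/45 mod 47. 45⁻¹ ≡ 23 (mod 47), so λ ≡ 10.
  x = λ² - 8 - 6 = 100 - 14 ≡ 39; y = λ·(8 - 39) - 1 ≡ 18. → (39, 18)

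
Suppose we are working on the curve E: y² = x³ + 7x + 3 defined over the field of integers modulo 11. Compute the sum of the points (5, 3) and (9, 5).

(5, 3) + (9, 5). λ = (5 - 3)/(9 - 5) ≡ 2/4 mod 11. 4⁻¹ ≡ 3 (mod 11), so λ ≡ 6.
  x = λ² - 5 - 9 = 36 - 14 ≡ 0; y = λ·(5 - 0) - 3 ≡ 5. → (0, 5)

(0, 5)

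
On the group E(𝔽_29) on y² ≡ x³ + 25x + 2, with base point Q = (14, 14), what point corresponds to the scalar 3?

Repeated addition: build up to 3Q.
2Q: tangent at (14, 14): λ = (3·14² + 25)/(2·14) ≡ 4/28. 28⁻¹ ≡ 28 (mod 29) since 28·28 = 784 ≡ 1, so λ ≡ 4·28 ≡ 25.
  x = λ² - 14 - 14 = 625 - 28 ≡ 17; y = λ·(14 - 17) - 14 ≡ 27. → (17, 27)
3Q: (17, 27) + (14, 14). λ = (14 - 27)/(14 - 17) ≡ 16/26 mod 29. 26⁻¹ ≡ 19 (mod 29) since 26·19 = 494 ≡ 1, so λ ≡ 14.
  x = λ² - 17 - 14 = 196 - 31 ≡ 20; y = λ·(17 - 20) - 27 ≡ 18. → (20, 18)

(20, 18)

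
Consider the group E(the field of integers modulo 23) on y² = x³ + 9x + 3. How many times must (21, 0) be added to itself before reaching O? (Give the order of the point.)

2P: (21, 0) + (21, 0): same x and y₁ ≡ -y₂, so the sum is O.
2P = O, so the order is 2.

2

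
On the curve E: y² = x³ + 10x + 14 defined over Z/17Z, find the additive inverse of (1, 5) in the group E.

(1, 12)

-(1, 5) = (1, -5 mod 17) = (1, 12).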